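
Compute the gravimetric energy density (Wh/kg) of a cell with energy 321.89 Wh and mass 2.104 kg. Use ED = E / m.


Specific energy = 321.89 Wh / 2.104 kg = 153.0 Wh/kg

153.0 Wh/kg


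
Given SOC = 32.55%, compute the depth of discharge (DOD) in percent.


Complement of SOC: DOD = 100% - 32.55% = 67.45%

67.45%


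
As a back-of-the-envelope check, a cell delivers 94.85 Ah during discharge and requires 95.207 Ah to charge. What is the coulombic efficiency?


eta_c = Q_dis / Q_chg * 100 = 94.85 / 95.207 * 100 = 99.63%

99.63%


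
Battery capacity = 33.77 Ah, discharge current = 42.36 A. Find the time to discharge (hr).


Runtime = 33.77 Ah / 42.36 A = 0.7972 hr

0.7972 hr


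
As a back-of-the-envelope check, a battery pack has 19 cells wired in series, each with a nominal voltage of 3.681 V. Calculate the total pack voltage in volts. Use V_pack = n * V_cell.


Series voltages add: 19 * 3.681 V = 69.939 V

69.939 V


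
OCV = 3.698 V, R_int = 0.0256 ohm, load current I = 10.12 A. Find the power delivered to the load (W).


Step 1: V_terminal = OCV - I*R = 3.698 - 10.12 * 0.0256 = 3.4389 V
Step 2: P_out = V_terminal * I = 3.4389 * 10.12 = 34.80 W

34.80 W


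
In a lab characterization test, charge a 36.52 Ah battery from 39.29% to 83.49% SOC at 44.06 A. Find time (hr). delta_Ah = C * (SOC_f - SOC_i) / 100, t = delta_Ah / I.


Step 1: dSOC = 83.49% - 39.29% = 44.2%
Step 2: delta_Ah = 36.52 * 44.2 / 100 = 16.142 Ah
Step 3: t = 16.142 / 44.06 = 0.3664 hr

0.3664 hr


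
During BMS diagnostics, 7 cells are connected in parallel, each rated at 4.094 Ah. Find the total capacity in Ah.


Parallel capacities add: 7 * 4.094 Ah = 28.658 Ah

28.658 Ah


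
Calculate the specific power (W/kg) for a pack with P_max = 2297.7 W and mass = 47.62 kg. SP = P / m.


Specific power = 2297.7 W / 47.62 kg = 48.25 W/kg

48.25 W/kg


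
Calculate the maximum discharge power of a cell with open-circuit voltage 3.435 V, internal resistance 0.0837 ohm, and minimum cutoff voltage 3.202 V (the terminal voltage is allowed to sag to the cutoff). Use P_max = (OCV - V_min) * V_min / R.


P_max = (OCV - V_min) * V_min / R = (3.435 - 3.202) * 3.202 / 0.0837 = 0.233 * 3.202 / 0.0837 = 8.914 W

8.914 W


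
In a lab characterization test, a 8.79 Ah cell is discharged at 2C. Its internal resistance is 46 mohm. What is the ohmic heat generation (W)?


Convert: R = 46 mohm = 0.046 ohm
Step 1: I = C_rate * capacity = 2 * 8.79 = 17.58 A
Step 2: Q = I^2 * R = 17.58^2 * 0.046 = 309.06 * 0.046 = 14.22 W

14.22 W


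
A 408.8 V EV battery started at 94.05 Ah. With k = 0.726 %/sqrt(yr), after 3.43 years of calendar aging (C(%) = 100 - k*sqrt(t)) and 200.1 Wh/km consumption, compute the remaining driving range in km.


Step 1: capacity retention = 100 - 0.726 * sqrt(3.43) = 100 - 0.726 * 1.852 = 98.655%
Step 2: C_now = 94.05 * 98.655/100 = 92.785 Ah
Step 3: E_pack = V * C_now = 408.8 * 92.785 = 37931 Wh
Step 4: range = E_pack / consumption = 37931 / 200.1 = 189.6 km

189.6 km


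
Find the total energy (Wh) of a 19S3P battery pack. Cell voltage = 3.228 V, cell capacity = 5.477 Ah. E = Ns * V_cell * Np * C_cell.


E = Ns * Vcell * Np * Ccell = 19 * 3.228 * 3 * 5.477 = 1008 Wh

1008 Wh


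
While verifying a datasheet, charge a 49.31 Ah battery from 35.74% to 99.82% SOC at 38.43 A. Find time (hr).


delta_Ah = 49.31 * (99.82 - 35.74) / 100 = 31.598 Ah
t = delta_Ah / I = 31.598 / 38.43 = 0.8222 hr

0.8222 hr


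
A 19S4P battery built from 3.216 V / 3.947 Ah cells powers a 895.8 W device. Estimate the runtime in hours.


Step 1: E_pack = Ns * V_cell * Np * C_cell = 19 * 3.216 * 4 * 3.947 = 964.71 Wh
Step 2: t = E_pack / P = 964.71 / 895.8 = 1.077 hr

1.077 hr


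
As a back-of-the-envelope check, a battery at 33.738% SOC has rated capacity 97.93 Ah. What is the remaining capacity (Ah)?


remaining = SOC / 100 * total = 33.738 / 100 * 97.93 = 33.04 Ah

33.04 Ah


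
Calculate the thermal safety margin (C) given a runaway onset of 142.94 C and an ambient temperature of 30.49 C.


Safety margin = 142.94 C - 30.49 C = 112.45 C

112.45 C


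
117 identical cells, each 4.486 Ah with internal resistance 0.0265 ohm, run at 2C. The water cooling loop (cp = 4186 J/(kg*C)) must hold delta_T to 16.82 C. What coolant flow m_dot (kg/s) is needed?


Step 1: I = 2 * 4.486 = 8.972 A
Step 2: Q_cell = I^2 * R = 8.972^2 * 0.0265 = 2.1332 W
Step 3: Q_total = 117 * 2.1332 = 249.58 W
Step 4: m_dot = Q_total / (cp * dT) = 249.58 / (4186 * 16.82) = 0.003545 kg/s

0.003545 kg/s


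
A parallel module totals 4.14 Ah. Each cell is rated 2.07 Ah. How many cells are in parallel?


n = C_total / C_cell = 4.14 / 2.07 = 2

2


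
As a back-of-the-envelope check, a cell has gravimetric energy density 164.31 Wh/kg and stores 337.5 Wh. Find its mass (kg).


m = E / ED = 337.5 / 164.31 = 2.054 kg

2.054 kg


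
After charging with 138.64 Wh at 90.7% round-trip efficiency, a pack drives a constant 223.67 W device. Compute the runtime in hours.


Step 1: E_discharge = eta/100 * E_charge = 90.7/100 * 138.64 = 125.75 Wh
Step 2: t = E_discharge / P = 125.75 / 223.67 = 0.5622 hr

0.5622 hr


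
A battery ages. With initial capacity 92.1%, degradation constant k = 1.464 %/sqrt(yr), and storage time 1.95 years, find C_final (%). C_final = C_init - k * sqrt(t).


sqrt(t) = sqrt(1.95) = 1.3964
C_final = 92.1 - 1.464 * 1.3964 = 90.06%

90.06%


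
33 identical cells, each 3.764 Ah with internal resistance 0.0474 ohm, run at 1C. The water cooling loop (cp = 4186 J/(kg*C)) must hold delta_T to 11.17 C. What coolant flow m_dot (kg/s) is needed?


Step 1: I = 1 * 3.764 = 3.764 A
Step 2: Q_cell = I^2 * R = 3.764^2 * 0.0474 = 0.67155 W
Step 3: Q_total = 33 * 0.67155 = 22.161 W
Step 4: m_dot = Q_total / (cp * dT) = 22.161 / (4186 * 11.17) = 4.740e-04 kg/s

4.740e-04 kg/s


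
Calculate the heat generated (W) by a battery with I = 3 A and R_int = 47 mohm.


Convert: R = 47 mohm = 0.047 ohm
I^2 = 9
Q = 9 * 0.047 = 0.4230 W

0.4230 W


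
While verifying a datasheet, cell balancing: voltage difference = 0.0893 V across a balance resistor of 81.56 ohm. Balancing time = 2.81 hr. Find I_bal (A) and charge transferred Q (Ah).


I_bal = dV / R = 0.0893 / 81.56 = 0.0010949 A
Q = I_bal * t = 0.0010949 * 2.81 = 0.003077 Ah

I=0.0010949 A, Q=0.003077 Ah


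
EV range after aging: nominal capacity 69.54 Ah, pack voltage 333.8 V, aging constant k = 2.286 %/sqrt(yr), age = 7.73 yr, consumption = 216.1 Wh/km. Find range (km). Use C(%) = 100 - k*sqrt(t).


Step 1: capacity retention = 100 - 2.286 * sqrt(7.73) = 100 - 2.286 * 2.7803 = 93.644%
Step 2: C_now = 69.54 * 93.644/100 = 65.12 Ah
Step 3: E_pack = V * C_now = 333.8 * 65.12 = 21737 Wh
Step 4: range = E_pack / consumption = 21737 / 216.1 = 100.6 km

100.6 km


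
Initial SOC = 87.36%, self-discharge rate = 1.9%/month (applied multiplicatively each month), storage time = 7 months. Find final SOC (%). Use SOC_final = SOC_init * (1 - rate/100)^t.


decay = (1 - 1.9/100)^7 = 0.87435
SOC_final = 87.36 * 0.87435 = 76.38%

76.38%


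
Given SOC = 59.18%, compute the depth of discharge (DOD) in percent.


DOD = 100 - SOC = 100 - 59.18 = 40.82%

40.82%


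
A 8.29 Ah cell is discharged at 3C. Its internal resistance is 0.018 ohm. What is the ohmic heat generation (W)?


Step 1: I = C_rate * capacity = 3 * 8.29 = 24.87 A
Step 2: Q = I^2 * R = 24.87^2 * 0.018 = 618.52 * 0.018 = 11.13 W

11.13 W


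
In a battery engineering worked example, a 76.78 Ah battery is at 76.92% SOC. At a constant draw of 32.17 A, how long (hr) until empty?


Step 1: remaining = SOC/100 * C_total = 76.92/100 * 76.78 = 59.059 Ah
Step 2: t = remaining / I = 59.059 / 32.17 = 1.836 hr

1.836 hr


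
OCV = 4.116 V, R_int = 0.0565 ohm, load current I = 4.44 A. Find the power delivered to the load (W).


Step 1: V_terminal = OCV - I*R = 4.116 - 4.44 * 0.0565 = 3.8651 V
Step 2: P_out = V_terminal * I = 3.8651 * 4.44 = 17.16 W

17.16 W


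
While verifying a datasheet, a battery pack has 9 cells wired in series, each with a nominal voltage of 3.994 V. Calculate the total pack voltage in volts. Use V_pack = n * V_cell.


Series voltages add: 9 * 3.994 V = 35.946 V

35.946 V


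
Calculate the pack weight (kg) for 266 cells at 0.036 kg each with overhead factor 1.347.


m_pack = n * m_cell * overhead = 266 * 0.036 * 1.347 = 12.90 kg

12.90 kg


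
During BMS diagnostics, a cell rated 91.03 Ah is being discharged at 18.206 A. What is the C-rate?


C_rate = I / capacity = 18.206 / 91.03 = 0.2C

0.2C


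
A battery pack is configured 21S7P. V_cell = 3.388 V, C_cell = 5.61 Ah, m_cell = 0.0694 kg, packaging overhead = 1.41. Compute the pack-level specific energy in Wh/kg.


Step 1: V_pack = 21 * 3.388 = 71.148 V
Step 2: C_pack = 7 * 5.61 = 39.27 Ah
Step 3: E_pack = V_pack * C_pack = 71.148 * 39.27 = 2794 Wh
Step 4: m_pack = 21 * 7 * 0.0694 * 1.41 = 14.385 kg
Step 5: ED = E_pack / m_pack = 2794 / 14.385 = 194.2 Wh/kg

194.2 Wh/kg


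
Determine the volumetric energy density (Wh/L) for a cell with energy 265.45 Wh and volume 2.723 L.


ED = E / V = 265.45 / 2.723 = 97.48 Wh/L

97.48 Wh/L


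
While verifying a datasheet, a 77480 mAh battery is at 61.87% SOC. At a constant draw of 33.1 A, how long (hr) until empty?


Convert: C_total = 77480 mAh = 77.48 Ah
Step 1: remaining = SOC/100 * C_total = 61.87/100 * 77.48 = 47.937 Ah
Step 2: t = remaining / I = 47.937 / 33.1 = 1.448 hr

1.448 hr


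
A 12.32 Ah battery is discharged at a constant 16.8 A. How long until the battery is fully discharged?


Runtime = 12.32 Ah / 16.8 A = 0.7333 hr

0.7333 hr


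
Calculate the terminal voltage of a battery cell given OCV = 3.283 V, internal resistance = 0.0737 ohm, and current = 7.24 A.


IR drop = 7.24 * 0.0737 = 0.53359 V
V = 3.283 - 0.53359 = 2.749 V

2.749 V


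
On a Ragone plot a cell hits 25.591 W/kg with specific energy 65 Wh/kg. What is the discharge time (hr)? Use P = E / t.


t = E / P = 65 / 25.591 = 2.540 hr

2.540 hr


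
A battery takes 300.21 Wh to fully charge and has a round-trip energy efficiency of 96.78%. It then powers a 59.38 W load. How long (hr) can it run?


Step 1: E_discharge = eta/100 * E_charge = 96.78/100 * 300.21 = 290.54 Wh
Step 2: t = E_discharge / P = 290.54 / 59.38 = 4.893 hr

4.893 hr


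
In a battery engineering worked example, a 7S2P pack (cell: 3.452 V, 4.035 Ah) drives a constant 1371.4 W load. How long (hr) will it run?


Step 1: E_pack = Ns * V_cell * Np * C_cell = 7 * 3.452 * 2 * 4.035 = 195 Wh
Step 2: t = E_pack / P = 195 / 1371.4 = 0.1422 hr

0.1422 hr


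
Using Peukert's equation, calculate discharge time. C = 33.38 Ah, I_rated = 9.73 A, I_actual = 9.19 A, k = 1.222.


Step 1: t_rated = C / I_rated = 33.38 / 9.73 = 3.4306 hr
Step 2: ratio = 9.73 / 9.19 = 1.0588
Step 3: ratio^k = 1.0588^1.222 = 1.0723
Step 4: t = t_rated * ratio^k = 3.4306 * 1.0723 = 3.679 hr

3.679 hr


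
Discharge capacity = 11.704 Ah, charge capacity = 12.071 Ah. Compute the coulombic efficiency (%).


eta_c = Q_dis / Q_chg * 100 = 11.704 / 12.071 * 100 = 96.96%

96.96%


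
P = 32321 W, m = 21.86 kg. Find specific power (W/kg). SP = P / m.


SP = P / m = 32321 / 21.86 = 1479 W/kg

1479 W/kg


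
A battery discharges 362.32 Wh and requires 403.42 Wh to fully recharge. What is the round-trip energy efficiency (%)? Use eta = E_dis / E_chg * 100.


Round-trip efficiency = 362.32/403.42 * 100% = 89.81%

89.81%


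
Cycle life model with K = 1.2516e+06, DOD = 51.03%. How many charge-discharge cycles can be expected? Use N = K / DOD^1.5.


DOD^1.5 = 364.53
N = K / DOD^1.5 = 1.2516e+06 / 364.53 = 3433

3433 cycles


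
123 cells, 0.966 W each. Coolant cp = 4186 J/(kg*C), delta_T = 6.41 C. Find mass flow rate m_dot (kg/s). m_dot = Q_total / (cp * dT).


Step 1: Total heat Q = 123 * 0.966 W = 118.82 W
Step 2: denom = cp * dT = 4186 * 6.41 = 26832
Step 3: m_dot = 118.82 / 26832 = 0.004428 kg/s

0.004428 kg/s


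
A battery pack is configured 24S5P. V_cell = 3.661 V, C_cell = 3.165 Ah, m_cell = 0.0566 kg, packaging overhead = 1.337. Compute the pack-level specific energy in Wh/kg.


Step 1: V_pack = 24 * 3.661 = 87.864 V
Step 2: C_pack = 5 * 3.165 = 15.825 Ah
Step 3: E_pack = V_pack * C_pack = 87.864 * 15.825 = 1390.4 Wh
Step 4: m_pack = 24 * 5 * 0.0566 * 1.337 = 9.0809 kg
Step 5: ED = E_pack / m_pack = 1390.4 / 9.0809 = 153.1 Wh/kg

153.1 Wh/kg


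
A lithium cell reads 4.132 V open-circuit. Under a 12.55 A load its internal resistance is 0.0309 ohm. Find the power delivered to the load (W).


Step 1: V_terminal = OCV - I*R = 4.132 - 12.55 * 0.0309 = 3.7442 V
Step 2: P_out = V_terminal * I = 3.7442 * 12.55 = 46.99 W

46.99 W


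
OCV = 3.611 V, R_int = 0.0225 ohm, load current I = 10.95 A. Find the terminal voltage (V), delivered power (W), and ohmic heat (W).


Step 1: V_terminal = OCV - I*R = 3.611 - 10.95 * 0.0225 = 3.3646 V
Step 2: P_out = V_terminal * I = 3.3646 * 10.95 = 36.84 W
Step 3: Q = I^2 * R = 10.95^2 * 0.0225 = 2.698 W

V=3.3646 V, P=36.84 W, Q=2.698 W


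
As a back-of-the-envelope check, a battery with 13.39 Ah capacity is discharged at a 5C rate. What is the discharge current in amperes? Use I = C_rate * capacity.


I = C_rate * capacity = 5 * 13.39 = 66.95 A

66.95 A


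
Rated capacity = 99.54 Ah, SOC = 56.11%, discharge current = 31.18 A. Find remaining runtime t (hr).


Step 1: remaining = SOC/100 * C_total = 56.11/100 * 99.54 = 55.852 Ah
Step 2: t = remaining / I = 55.852 / 31.18 = 1.791 hr

1.791 hr


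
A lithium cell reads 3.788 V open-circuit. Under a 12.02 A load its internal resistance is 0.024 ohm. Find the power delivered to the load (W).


Step 1: V_terminal = OCV - I*R = 3.788 - 12.02 * 0.024 = 3.4995 V
Step 2: P_out = V_terminal * I = 3.4995 * 12.02 = 42.06 W

42.06 W


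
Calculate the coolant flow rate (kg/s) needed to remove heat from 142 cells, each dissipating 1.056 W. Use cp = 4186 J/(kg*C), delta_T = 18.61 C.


Step 1: Total heat Q = 142 * 1.056 W = 149.95 W
Step 2: denom = cp * dT = 4186 * 18.61 = 77901
Step 3: m_dot = 149.95 / 77901 = 0.001925 kg/s

0.001925 kg/s


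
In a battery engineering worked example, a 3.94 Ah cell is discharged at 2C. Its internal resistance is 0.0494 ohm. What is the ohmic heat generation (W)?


Step 1: I = C_rate * capacity = 2 * 3.94 = 7.88 A
Step 2: Q = I^2 * R = 7.88^2 * 0.0494 = 62.094 * 0.0494 = 3.067 W

3.067 W


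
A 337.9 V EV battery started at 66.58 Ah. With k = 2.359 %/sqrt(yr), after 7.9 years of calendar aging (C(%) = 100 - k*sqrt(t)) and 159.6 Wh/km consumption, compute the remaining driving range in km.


Step 1: capacity retention = 100 - 2.359 * sqrt(7.9) = 100 - 2.359 * 2.8107 = 93.37%
Step 2: C_now = 66.58 * 93.37/100 = 62.166 Ah
Step 3: E_pack = V * C_now = 337.9 * 62.166 = 21006 Wh
Step 4: range = E_pack / consumption = 21006 / 159.6 = 131.6 km

131.6 km


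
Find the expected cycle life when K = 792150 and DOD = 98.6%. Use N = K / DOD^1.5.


Step 1: DOD^1.5 = 98.6^1.5 = 979.07
Step 2: N = 792150 / 979.07 = 809.1 cycles

809.1 cycles


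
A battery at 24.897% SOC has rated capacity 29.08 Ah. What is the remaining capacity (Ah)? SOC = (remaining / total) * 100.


remaining = SOC / 100 * total = 24.897 / 100 * 29.08 = 7.240 Ah

7.240 Ah


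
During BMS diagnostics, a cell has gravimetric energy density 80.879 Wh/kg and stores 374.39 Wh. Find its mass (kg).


m = E / ED = 374.39 / 80.879 = 4.629 kg

4.629 kg


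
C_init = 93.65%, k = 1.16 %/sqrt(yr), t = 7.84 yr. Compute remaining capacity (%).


Step 1: sqrt(7.84 yr) = 2.8
Step 2: drop = 1.16 * 2.8 = 3.248
Step 3: C_final = 93.65 - 3.248 = 90.40%

90.40%


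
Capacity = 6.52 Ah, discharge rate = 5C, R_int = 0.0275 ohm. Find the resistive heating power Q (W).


Step 1: I = C_rate * capacity = 5 * 6.52 = 32.6 A
Step 2: Q = I^2 * R = 32.6^2 * 0.0275 = 1062.8 * 0.0275 = 29.23 W

29.23 W


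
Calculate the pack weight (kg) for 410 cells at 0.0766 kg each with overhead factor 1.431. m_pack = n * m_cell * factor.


m_pack = n * m_cell * overhead = 410 * 0.0766 * 1.431 = 44.94 kg

44.94 kg


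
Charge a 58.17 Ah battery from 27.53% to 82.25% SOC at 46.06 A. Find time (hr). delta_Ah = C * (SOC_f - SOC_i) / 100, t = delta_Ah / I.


Step 1: dSOC = 82.25% - 27.53% = 54.72%
Step 2: delta_Ah = 58.17 * 54.72 / 100 = 31.831 Ah
Step 3: t = 31.831 / 46.06 = 0.6911 hr

0.6911 hr


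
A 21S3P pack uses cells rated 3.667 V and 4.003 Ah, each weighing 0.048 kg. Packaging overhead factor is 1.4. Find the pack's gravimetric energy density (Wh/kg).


Step 1: V_pack = 21 * 3.667 = 77.007 V
Step 2: C_pack = 3 * 4.003 = 12.009 Ah
Step 3: E_pack = V_pack * C_pack = 77.007 * 12.009 = 924.78 Wh
Step 4: m_pack = 21 * 3 * 0.048 * 1.4 = 4.2336 kg
Step 5: ED = E_pack / m_pack = 924.78 / 4.2336 = 218.4 Wh/kg

218.4 Wh/kg


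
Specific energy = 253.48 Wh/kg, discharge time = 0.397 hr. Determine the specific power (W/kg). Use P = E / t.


Specific power = 253.48 Wh/kg / 0.397 hr = 638.5 W/kg

638.5 W/kg


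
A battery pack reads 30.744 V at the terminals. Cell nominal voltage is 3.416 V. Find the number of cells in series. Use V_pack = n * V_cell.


Rearranging: n = V_pack / V_cell = 30.744 / 3.416 = 9 cells

9


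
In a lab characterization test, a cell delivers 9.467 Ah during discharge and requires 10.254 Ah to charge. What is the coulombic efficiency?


eta_c = Q_dis / Q_chg * 100 = 9.467 / 10.254 * 100 = 92.32%

92.32%


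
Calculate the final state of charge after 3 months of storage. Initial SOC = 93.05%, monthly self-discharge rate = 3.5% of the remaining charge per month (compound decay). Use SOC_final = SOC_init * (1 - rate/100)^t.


Monthly retention factor = 1 - 3.5/100 = 0.965
Over 3 months: factor^3 = 0.89863
SOC_final = 93.05 * 0.89863 = 83.62%

83.62%


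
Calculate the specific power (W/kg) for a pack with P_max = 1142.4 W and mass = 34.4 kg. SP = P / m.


SP = P / m = 1142.4 / 34.4 = 33.21 W/kg

33.21 W/kg


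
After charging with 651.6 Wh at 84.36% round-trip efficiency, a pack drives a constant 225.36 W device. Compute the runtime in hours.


Step 1: E_discharge = eta/100 * E_charge = 84.36/100 * 651.6 = 549.69 Wh
Step 2: t = E_discharge / P = 549.69 / 225.36 = 2.439 hr

2.439 hr


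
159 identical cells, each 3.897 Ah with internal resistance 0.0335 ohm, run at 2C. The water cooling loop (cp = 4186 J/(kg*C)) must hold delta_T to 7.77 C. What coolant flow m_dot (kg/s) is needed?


Step 1: I = 2 * 3.897 = 7.794 A
Step 2: Q_cell = I^2 * R = 7.794^2 * 0.0335 = 2.035 W
Step 3: Q_total = 159 * 2.035 = 323.57 W
Step 4: m_dot = Q_total / (cp * dT) = 323.57 / (4186 * 7.77) = 0.009948 kg/s

0.009948 kg/s


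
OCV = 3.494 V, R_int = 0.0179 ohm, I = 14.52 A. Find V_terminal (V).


IR drop = 14.52 * 0.0179 = 0.25991 V
V = 3.494 - 0.25991 = 3.234 V

3.234 V


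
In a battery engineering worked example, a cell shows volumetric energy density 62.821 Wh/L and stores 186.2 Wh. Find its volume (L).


V = E / ED = 186.2 / 62.821 = 2.964 L

2.964 L


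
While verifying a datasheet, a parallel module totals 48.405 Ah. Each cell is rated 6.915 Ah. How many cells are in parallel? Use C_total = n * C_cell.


n = C_total / C_cell = 48.405 / 6.915 = 7

7


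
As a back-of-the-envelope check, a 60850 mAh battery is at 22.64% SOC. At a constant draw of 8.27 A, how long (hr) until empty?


Convert: C_total = 60850 mAh = 60.85 Ah
Step 1: remaining = SOC/100 * C_total = 22.64/100 * 60.85 = 13.776 Ah
Step 2: t = remaining / I = 13.776 / 8.27 = 1.666 hr

1.666 hr


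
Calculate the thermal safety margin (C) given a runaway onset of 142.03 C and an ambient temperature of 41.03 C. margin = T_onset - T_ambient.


Safety margin = 142.03 C - 41.03 C = 101 C

101 C


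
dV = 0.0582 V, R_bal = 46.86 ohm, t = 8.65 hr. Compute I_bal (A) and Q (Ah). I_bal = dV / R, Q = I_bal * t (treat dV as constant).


First, Ohm's law: I_bal = 0.0582 V / 46.86 ohm = 0.001242 A
Then Q = I * t = 0.001242 A * 8.65 hr = 0.01074 Ah

I=0.001242 A, Q=0.01074 Ah


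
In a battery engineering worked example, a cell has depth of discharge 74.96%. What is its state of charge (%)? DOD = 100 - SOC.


SOC = 100 - DOD = 100 - 74.96 = 25.04%

25.04%


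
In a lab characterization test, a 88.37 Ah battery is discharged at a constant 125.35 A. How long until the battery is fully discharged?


Runtime = 88.37 Ah / 125.35 A = 0.7050 hr

0.7050 hr


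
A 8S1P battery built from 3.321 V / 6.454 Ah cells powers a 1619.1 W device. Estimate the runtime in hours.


Step 1: E_pack = Ns * V_cell * Np * C_cell = 8 * 3.321 * 1 * 6.454 = 171.47 Wh
Step 2: t = E_pack / P = 171.47 / 1619.1 = 0.1059 hr

0.1059 hr


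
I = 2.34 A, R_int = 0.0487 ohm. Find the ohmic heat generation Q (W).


Q = I^2 * R = 2.34^2 * 0.0487 = 0.2667 W

0.2667 W


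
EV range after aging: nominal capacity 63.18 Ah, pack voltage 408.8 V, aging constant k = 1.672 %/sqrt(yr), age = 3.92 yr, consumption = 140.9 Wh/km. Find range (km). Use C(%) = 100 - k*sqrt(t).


Step 1: capacity retention = 100 - 1.672 * sqrt(3.92) = 100 - 1.672 * 1.9799 = 96.69%
Step 2: C_now = 63.18 * 96.69/100 = 61.089 Ah
Step 3: E_pack = V * C_now = 408.8 * 61.089 = 24973 Wh
Step 4: range = E_pack / consumption = 24973 / 140.9 = 177.2 km

177.2 km


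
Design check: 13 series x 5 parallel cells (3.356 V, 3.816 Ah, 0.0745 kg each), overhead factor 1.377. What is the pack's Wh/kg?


Step 1: V_pack = 13 * 3.356 = 43.628 V
Step 2: C_pack = 5 * 3.816 = 19.08 Ah
Step 3: E_pack = V_pack * C_pack = 43.628 * 19.08 = 832.42 Wh
Step 4: m_pack = 13 * 5 * 0.0745 * 1.377 = 6.6681 kg
Step 5: ED = E_pack / m_pack = 832.42 / 6.6681 = 124.8 Wh/kg

124.8 Wh/kg


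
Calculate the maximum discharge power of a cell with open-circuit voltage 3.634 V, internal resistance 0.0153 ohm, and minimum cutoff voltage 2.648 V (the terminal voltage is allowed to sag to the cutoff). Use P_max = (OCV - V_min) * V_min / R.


dV = OCV - V_min = 0.986 V (so I_max = dV / R)
P_max = dV * V_min / R = 0.986 * 2.648 / 0.0153 = 170.6 W

170.6 W


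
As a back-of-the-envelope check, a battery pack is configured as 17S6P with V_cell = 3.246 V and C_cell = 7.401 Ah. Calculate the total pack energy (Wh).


V_pack = 17 * 3.246 = 55.182 V
C_pack = 6 * 7.401 = 44.406 Ah
E = V_pack * C_pack = 55.182 * 44.406 = 2450 Wh

2450 Wh


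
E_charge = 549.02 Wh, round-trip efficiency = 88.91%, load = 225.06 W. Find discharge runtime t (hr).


Step 1: E_discharge = eta/100 * E_charge = 88.91/100 * 549.02 = 488.13 Wh
Step 2: t = E_discharge / P = 488.13 / 225.06 = 2.169 hr

2.169 hr


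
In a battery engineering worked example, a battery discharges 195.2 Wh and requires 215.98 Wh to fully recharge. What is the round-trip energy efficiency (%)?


Round-trip efficiency = 195.2/215.98 * 100% = 90.38%

90.38%


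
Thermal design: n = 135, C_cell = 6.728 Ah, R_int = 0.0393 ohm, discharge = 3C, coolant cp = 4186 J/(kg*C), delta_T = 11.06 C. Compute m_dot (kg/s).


Step 1: I = 3 * 6.728 = 20.184 A
Step 2: Q_cell = I^2 * R = 20.184^2 * 0.0393 = 16.011 W
Step 3: Q_total = 135 * 16.011 = 2161.5 W
Step 4: m_dot = Q_total / (cp * dT) = 2161.5 / (4186 * 11.06) = 0.04669 kg/s

0.04669 kg/s


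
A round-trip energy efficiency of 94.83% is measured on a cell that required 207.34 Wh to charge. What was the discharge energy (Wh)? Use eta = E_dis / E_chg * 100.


E_dis = eta/100 * E_chg = 94.83/100 * 207.34 = 196.6 Wh

196.6 Wh


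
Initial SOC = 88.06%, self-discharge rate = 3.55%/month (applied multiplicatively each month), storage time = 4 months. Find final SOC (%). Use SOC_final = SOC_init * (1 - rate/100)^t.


Monthly retention factor = 1 - 3.55/100 = 0.9645
Over 4 months: factor^4 = 0.86538
SOC_final = 88.06 * 0.86538 = 76.21%

76.21%


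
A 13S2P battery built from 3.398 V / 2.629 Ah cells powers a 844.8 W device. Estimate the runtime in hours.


Step 1: E_pack = Ns * V_cell * Np * C_cell = 13 * 3.398 * 2 * 2.629 = 232.27 Wh
Step 2: t = E_pack / P = 232.27 / 844.8 = 0.2749 hr

0.2749 hr


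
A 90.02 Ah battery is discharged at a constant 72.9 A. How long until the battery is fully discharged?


Runtime = 90.02 Ah / 72.9 A = 1.235 hr

1.235 hr


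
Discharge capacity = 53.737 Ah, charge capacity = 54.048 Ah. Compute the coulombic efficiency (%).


eta_c = Q_dis / Q_chg * 100 = 53.737 / 54.048 * 100 = 99.42%

99.42%


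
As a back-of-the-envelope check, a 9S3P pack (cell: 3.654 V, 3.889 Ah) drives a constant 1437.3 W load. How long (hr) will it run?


Step 1: E_pack = Ns * V_cell * Np * C_cell = 9 * 3.654 * 3 * 3.889 = 383.68 Wh
Step 2: t = E_pack / P = 383.68 / 1437.3 = 0.2669 hr

0.2669 hr


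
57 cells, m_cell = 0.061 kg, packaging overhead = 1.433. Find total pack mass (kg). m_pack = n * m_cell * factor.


Cell mass sum = 57 * 0.061 = 3.477 kg
With overhead 1.433: m_pack = 3.477 * 1.433 = 4.983 kg

4.983 kg


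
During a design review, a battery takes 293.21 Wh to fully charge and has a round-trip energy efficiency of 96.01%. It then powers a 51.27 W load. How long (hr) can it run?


Step 1: E_discharge = eta/100 * E_charge = 96.01/100 * 293.21 = 281.51 Wh
Step 2: t = E_discharge / P = 281.51 / 51.27 = 5.491 hr

5.491 hr


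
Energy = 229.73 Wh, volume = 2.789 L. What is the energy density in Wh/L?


Volumetric ED = 229.73 Wh / 2.789 L = 82.37 Wh/L

82.37 Wh/L


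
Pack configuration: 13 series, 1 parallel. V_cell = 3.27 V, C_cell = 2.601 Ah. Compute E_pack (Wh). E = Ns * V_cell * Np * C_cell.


E = Ns * Vcell * Np * Ccell = 13 * 3.27 * 1 * 2.601 = 110.6 Wh

110.6 Wh


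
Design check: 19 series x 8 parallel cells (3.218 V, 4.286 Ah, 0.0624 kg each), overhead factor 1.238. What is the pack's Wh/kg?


Step 1: V_pack = 19 * 3.218 = 61.142 V
Step 2: C_pack = 8 * 4.286 = 34.288 Ah
Step 3: E_pack = V_pack * C_pack = 61.142 * 34.288 = 2096.4 Wh
Step 4: m_pack = 19 * 8 * 0.0624 * 1.238 = 11.742 kg
Step 5: ED = E_pack / m_pack = 2096.4 / 11.742 = 178.5 Wh/kg

178.5 Wh/kg


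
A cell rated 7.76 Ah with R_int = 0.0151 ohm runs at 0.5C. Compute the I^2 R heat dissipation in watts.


Step 1: I = C_rate * capacity = 0.5 * 7.76 = 3.88 A
Step 2: Q = I^2 * R = 3.88^2 * 0.0151 = 15.054 * 0.0151 = 0.2273 W

0.2273 W


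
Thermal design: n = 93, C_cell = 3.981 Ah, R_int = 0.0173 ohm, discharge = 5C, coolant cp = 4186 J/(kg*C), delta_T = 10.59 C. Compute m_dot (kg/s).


Step 1: I = 5 * 3.981 = 19.905 A
Step 2: Q_cell = I^2 * R = 19.905^2 * 0.0173 = 6.8544 W
Step 3: Q_total = 93 * 6.8544 = 637.46 W
Step 4: m_dot = Q_total / (cp * dT) = 637.46 / (4186 * 10.59) = 0.01438 kg/s

0.01438 kg/s


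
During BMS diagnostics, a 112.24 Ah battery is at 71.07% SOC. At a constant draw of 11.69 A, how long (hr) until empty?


Step 1: remaining = SOC/100 * C_total = 71.07/100 * 112.24 = 79.769 Ah
Step 2: t = remaining / I = 79.769 / 11.69 = 6.824 hr

6.824 hr


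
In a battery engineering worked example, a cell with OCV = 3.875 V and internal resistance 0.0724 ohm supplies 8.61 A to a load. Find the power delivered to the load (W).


Step 1: V_terminal = OCV - I*R = 3.875 - 8.61 * 0.0724 = 3.2516 V
Step 2: P_out = V_terminal * I = 3.2516 * 8.61 = 28.00 W

28.00 W


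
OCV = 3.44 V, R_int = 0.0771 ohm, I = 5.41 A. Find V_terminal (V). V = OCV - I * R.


V = OCV - I*R = 3.44 - 5.41 * 0.0771 = 3.023 V

3.023 V


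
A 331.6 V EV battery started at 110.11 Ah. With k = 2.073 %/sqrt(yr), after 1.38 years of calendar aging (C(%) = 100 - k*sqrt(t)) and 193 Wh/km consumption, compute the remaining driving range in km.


Step 1: capacity retention = 100 - 2.073 * sqrt(1.38) = 100 - 2.073 * 1.1747 = 97.565%
Step 2: C_now = 110.11 * 97.565/100 = 107.43 Ah
Step 3: E_pack = V * C_now = 331.6 * 107.43 = 35624 Wh
Step 4: range = E_pack / consumption = 35624 / 193 = 184.6 km

184.6 km


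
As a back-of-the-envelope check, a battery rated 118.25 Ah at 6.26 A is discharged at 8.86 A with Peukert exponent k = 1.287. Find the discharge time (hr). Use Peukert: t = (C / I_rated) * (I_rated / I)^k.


Step 1: t_rated = C / I_rated = 118.25 / 6.26 = 18.89 hr
Step 2: ratio = 6.26 / 8.86 = 0.70655
Step 3: ratio^k = 0.70655^1.287 = 0.63951
Step 4: t = t_rated * ratio^k = 18.89 * 0.63951 = 12.08 hr

12.08 hr


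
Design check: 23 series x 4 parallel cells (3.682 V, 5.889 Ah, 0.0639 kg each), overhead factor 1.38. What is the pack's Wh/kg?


Step 1: V_pack = 23 * 3.682 = 84.686 V
Step 2: C_pack = 4 * 5.889 = 23.556 Ah
Step 3: E_pack = V_pack * C_pack = 84.686 * 23.556 = 1994.9 Wh
Step 4: m_pack = 23 * 4 * 0.0639 * 1.38 = 8.1127 kg
Step 5: ED = E_pack / m_pack = 1994.9 / 8.1127 = 245.9 Wh/kg

245.9 Wh/kg


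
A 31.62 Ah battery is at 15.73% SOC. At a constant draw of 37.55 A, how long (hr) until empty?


Step 1: remaining = SOC/100 * C_total = 15.73/100 * 31.62 = 4.9738 Ah
Step 2: t = remaining / I = 4.9738 / 37.55 = 0.1325 hr

0.1325 hr


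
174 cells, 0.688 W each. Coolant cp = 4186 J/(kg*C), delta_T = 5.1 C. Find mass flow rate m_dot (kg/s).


Step 1: Total heat Q = 174 * 0.688 W = 119.71 W
Step 2: denom = cp * dT = 4186 * 5.1 = 21349
Step 3: m_dot = 119.71 / 21349 = 0.005607 kg/s

0.005607 kg/s


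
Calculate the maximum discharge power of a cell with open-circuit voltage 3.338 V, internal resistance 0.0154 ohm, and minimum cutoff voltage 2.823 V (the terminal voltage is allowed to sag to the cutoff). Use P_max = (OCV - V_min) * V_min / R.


P_max = (OCV - V_min) * V_min / R = (3.338 - 2.823) * 2.823 / 0.0154 = 0.515 * 2.823 / 0.0154 = 94.41 W

94.41 W


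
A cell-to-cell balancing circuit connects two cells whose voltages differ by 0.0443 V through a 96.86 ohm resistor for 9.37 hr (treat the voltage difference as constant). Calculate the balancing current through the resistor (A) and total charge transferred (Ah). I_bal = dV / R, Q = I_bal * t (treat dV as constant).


First, Ohm's law: I_bal = 0.0443 V / 96.86 ohm = 4.5736e-04 A
Then Q = I * t = 4.5736e-04 A * 9.37 hr = 0.004285 Ah

I=4.5736e-04 A, Q=0.004285 Ah


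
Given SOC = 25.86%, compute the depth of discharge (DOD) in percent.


DOD = 100 - SOC = 100 - 25.86 = 74.14%

74.14%


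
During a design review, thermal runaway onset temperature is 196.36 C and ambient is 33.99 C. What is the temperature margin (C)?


Safety margin = 196.36 C - 33.99 C = 162.37 C

162.37 C


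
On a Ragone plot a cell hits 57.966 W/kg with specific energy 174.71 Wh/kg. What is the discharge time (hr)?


t = E / P = 174.71 / 57.966 = 3.014 hr

3.014 hr


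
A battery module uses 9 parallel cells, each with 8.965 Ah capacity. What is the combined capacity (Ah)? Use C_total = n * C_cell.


C_total = 9 * 8.965 = 80.685 Ah

80.685 Ah


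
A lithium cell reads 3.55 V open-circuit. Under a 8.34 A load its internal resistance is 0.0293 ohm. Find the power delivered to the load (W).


Step 1: V_terminal = OCV - I*R = 3.55 - 8.34 * 0.0293 = 3.3056 V
Step 2: P_out = V_terminal * I = 3.3056 * 8.34 = 27.57 W

27.57 W


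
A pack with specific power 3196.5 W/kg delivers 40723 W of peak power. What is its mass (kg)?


m = P / SP = 40723 / 3196.5 = 12.74 kg

12.74 kg


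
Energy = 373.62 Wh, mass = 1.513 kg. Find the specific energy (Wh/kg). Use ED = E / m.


Specific energy = 373.62 Wh / 1.513 kg = 246.9 Wh/kg

246.9 Wh/kg


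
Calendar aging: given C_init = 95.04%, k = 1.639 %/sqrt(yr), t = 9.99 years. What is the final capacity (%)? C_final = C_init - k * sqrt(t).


sqrt(t) = sqrt(9.99) = 3.1607
C_final = 95.04 - 1.639 * 3.1607 = 89.86%

89.86%


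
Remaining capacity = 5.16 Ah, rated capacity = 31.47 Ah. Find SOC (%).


SOC% = 5.16 / 31.47 * 100 = 16.40%

16.40%


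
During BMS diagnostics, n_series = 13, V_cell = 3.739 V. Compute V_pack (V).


With 13 cells in series at 3.739 V each, V_pack = 48.607 V

48.607 V


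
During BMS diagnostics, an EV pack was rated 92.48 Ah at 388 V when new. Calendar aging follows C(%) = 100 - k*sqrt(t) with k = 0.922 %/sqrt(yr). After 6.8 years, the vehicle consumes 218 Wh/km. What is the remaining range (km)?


Step 1: capacity retention = 100 - 0.922 * sqrt(6.8) = 100 - 0.922 * 2.6077 = 97.596%
Step 2: C_now = 92.48 * 97.596/100 = 90.257 Ah
Step 3: E_pack = V * C_now = 388 * 90.257 = 35020 Wh
Step 4: range = E_pack / consumption = 35020 / 218 = 160.6 km

160.6 km


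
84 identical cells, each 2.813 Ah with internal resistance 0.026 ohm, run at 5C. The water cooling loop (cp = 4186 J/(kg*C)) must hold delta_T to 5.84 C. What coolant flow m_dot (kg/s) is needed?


Step 1: I = 5 * 2.813 = 14.065 A
Step 2: Q_cell = I^2 * R = 14.065^2 * 0.026 = 5.1434 W
Step 3: Q_total = 84 * 5.1434 = 432.05 W
Step 4: m_dot = Q_total / (cp * dT) = 432.05 / (4186 * 5.84) = 0.01767 kg/s

0.01767 kg/s


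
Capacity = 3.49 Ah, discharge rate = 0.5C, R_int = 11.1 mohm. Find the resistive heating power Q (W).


Convert: R = 11.1 mohm = 0.0111 ohm
Step 1: I = C_rate * capacity = 0.5 * 3.49 = 1.745 A
Step 2: Q = I^2 * R = 1.745^2 * 0.0111 = 3.045 * 0.0111 = 0.03380 W

0.03380 W


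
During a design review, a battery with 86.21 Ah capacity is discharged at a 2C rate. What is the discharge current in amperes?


At 2C: I = 2 * 86.21 Ah = 172.42 A

172.42 A


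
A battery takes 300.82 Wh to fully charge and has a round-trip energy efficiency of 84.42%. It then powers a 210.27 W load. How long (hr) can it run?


Step 1: E_discharge = eta/100 * E_charge = 84.42/100 * 300.82 = 253.95 Wh
Step 2: t = E_discharge / P = 253.95 / 210.27 = 1.208 hr

1.208 hr


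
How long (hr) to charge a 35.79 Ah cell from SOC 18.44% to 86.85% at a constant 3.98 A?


delta_Ah = 35.79 * (86.85 - 18.44) / 100 = 24.484 Ah
t = delta_Ah / I = 24.484 / 3.98 = 6.152 hr

6.152 hr


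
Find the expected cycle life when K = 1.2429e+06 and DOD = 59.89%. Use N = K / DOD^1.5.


Step 1: DOD^1.5 = 59.89^1.5 = 463.48
Step 2: N = 1.2429e+06 / 463.48 = 2682 cycles

2682 cycles


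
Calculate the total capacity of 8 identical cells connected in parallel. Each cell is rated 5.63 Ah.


Parallel capacities add: 8 * 5.63 Ah = 45.04 Ah

45.04 Ah


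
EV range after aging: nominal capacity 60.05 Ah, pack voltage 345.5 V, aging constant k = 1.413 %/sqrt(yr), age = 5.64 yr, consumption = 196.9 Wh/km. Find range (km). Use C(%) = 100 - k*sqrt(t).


Step 1: capacity retention = 100 - 1.413 * sqrt(5.64) = 100 - 1.413 * 2.3749 = 96.644%
Step 2: C_now = 60.05 * 96.644/100 = 58.035 Ah
Step 3: E_pack = V * C_now = 345.5 * 58.035 = 20051 Wh
Step 4: range = E_pack / consumption = 20051 / 196.9 = 101.8 km

101.8 km


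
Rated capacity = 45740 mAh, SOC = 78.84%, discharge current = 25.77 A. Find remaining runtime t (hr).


Convert: C_total = 45740 mAh = 45.74 Ah
Step 1: remaining = SOC/100 * C_total = 78.84/100 * 45.74 = 36.061 Ah
Step 2: t = remaining / I = 36.061 / 25.77 = 1.399 hr

1.399 hr


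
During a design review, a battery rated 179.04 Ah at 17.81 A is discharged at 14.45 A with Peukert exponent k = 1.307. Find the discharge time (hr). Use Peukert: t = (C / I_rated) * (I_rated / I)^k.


Step 1: t_rated = C / I_rated = 179.04 / 17.81 = 10.053 hr
Step 2: ratio = 17.81 / 14.45 = 1.2325
Step 3: ratio^k = 1.2325^1.307 = 1.3142
Step 4: t = t_rated * ratio^k = 10.053 * 1.3142 = 13.21 hr

13.21 hr


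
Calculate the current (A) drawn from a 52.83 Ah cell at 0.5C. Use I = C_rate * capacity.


I = C_rate * capacity = 0.5 * 52.83 = 26.415 A

26.415 A


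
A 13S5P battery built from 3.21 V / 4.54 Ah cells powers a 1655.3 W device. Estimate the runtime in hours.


Step 1: E_pack = Ns * V_cell * Np * C_cell = 13 * 3.21 * 5 * 4.54 = 947.27 Wh
Step 2: t = E_pack / P = 947.27 / 1655.3 = 0.5723 hr

0.5723 hr


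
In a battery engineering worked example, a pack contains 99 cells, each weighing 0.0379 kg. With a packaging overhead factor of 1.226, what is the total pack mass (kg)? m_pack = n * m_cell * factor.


Cell mass sum = 99 * 0.0379 = 3.7521 kg
With overhead 1.226: m_pack = 3.7521 * 1.226 = 4.600 kg

4.600 kg


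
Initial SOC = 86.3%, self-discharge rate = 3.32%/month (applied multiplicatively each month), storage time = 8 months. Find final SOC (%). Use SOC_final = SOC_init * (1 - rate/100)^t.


decay = (1 - 3.32/100)^8 = 0.7633
SOC_final = 86.3 * 0.7633 = 65.87%

65.87%


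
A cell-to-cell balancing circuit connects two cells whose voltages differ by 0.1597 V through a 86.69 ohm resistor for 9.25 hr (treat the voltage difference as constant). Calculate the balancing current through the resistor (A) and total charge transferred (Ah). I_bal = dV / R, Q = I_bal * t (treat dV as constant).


I_bal = dV / R = 0.1597 / 86.69 = 0.0018422 A
Q = I_bal * t = 0.0018422 * 9.25 = 0.01704 Ah

I=0.0018422 A, Q=0.01704 Ah


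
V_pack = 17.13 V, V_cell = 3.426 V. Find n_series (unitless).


n = V_pack / V_cell = 17.13 / 3.426 = 5

5


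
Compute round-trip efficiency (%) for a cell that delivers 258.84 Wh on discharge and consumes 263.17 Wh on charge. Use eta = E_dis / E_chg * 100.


eta_e = E_dis / E_chg * 100 = 258.84 / 263.17 * 100 = 98.35%

98.35%


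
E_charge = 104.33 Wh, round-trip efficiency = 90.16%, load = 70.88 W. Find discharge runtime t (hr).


Step 1: E_discharge = eta/100 * E_charge = 90.16/100 * 104.33 = 94.064 Wh
Step 2: t = E_discharge / P = 94.064 / 70.88 = 1.327 hr

1.327 hr


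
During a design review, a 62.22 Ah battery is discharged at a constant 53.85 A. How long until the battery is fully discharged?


t = capacity / current = 62.22 / 53.85 = 1.155 hr

1.155 hr


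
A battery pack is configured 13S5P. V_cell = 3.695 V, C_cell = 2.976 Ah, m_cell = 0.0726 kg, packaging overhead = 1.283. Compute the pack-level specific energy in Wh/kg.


Step 1: V_pack = 13 * 3.695 = 48.035 V
Step 2: C_pack = 5 * 2.976 = 14.88 Ah
Step 3: E_pack = V_pack * C_pack = 48.035 * 14.88 = 714.76 Wh
Step 4: m_pack = 13 * 5 * 0.0726 * 1.283 = 6.0545 kg
Step 5: ED = E_pack / m_pack = 714.76 / 6.0545 = 118.1 Wh/kg

118.1 Wh/kg


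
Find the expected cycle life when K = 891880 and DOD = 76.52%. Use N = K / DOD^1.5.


DOD^1.5 = 669.36
N = K / DOD^1.5 = 891880 / 669.36 = 1332

1332 cycles


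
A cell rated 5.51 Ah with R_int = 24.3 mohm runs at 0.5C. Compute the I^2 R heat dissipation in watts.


Convert: R = 24.3 mohm = 0.0243 ohm
Step 1: I = C_rate * capacity = 0.5 * 5.51 = 2.755 A
Step 2: Q = I^2 * R = 2.755^2 * 0.0243 = 7.59 * 0.0243 = 0.1844 W

0.1844 W


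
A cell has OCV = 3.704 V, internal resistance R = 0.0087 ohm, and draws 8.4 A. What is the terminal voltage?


IR drop = 8.4 * 0.0087 = 0.07308 V
V = 3.704 - 0.07308 = 3.631 V

3.631 V


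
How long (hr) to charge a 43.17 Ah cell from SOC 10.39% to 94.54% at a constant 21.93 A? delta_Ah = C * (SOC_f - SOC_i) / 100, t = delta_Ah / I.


Step 1: dSOC = 94.54% - 10.39% = 84.15%
Step 2: delta_Ah = 43.17 * 84.15 / 100 = 36.328 Ah
Step 3: t = 36.328 / 21.93 = 1.657 hr

1.657 hr


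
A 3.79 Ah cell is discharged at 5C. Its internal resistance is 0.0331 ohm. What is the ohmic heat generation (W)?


Step 1: I = C_rate * capacity = 5 * 3.79 = 18.95 A
Step 2: Q = I^2 * R = 18.95^2 * 0.0331 = 359.1 * 0.0331 = 11.89 W

11.89 W


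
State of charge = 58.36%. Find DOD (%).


DOD = 100 - SOC = 100 - 58.36 = 41.64%

41.64%


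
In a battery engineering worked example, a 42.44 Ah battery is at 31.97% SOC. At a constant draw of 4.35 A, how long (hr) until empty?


Step 1: remaining = SOC/100 * C_total = 31.97/100 * 42.44 = 13.568 Ah
Step 2: t = remaining / I = 13.568 / 4.35 = 3.119 hr

3.119 hr


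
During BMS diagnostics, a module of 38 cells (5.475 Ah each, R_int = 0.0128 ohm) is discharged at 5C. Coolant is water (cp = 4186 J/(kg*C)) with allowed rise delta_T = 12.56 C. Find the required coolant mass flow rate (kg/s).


Step 1: I = 5 * 5.475 = 27.375 A
Step 2: Q_cell = I^2 * R = 27.375^2 * 0.0128 = 9.5922 W
Step 3: Q_total = 38 * 9.5922 = 364.5 W
Step 4: m_dot = Q_total / (cp * dT) = 364.5 / (4186 * 12.56) = 0.006933 kg/s

0.006933 kg/s
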